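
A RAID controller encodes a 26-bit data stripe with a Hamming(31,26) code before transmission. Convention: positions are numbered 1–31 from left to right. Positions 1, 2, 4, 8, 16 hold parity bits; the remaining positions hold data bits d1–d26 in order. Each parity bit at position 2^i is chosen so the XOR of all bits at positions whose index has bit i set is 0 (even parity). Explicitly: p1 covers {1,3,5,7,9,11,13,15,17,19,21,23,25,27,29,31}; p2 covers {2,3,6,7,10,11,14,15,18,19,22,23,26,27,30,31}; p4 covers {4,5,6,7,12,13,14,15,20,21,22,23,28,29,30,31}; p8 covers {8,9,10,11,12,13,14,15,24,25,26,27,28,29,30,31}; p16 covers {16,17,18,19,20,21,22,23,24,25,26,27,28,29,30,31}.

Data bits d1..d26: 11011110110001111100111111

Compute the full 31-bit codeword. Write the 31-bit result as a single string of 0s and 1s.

Place data at non-parity positions: p1 p2 1 p4 1 0 1 p8 1 1 1 0 1 1 0 p16 0 0 1 1 1 1 1 0 0 1 1 1 1 1 1
p1 (pos 1,3,5,7,9,11,13,15,17,19,21,23,25,27,29,31): XOR of data positions = 1⊕1⊕1⊕1⊕1⊕1⊕0⊕0⊕1⊕1⊕1⊕0⊕1⊕1⊕1 = 0
p2 (pos 2,3,6,7,10,11,14,15,18,19,22,23,26,27,30,31): XOR of data positions = 1⊕0⊕1⊕1⊕1⊕1⊕0⊕0⊕1⊕1⊕1⊕1⊕1⊕1⊕1 = 0
p4 (pos 4,5,6,7,12,13,14,15,20,21,22,23,28,29,30,31): XOR of data positions = 1⊕0⊕1⊕0⊕1⊕1⊕0⊕1⊕1⊕1⊕1⊕1⊕1⊕1⊕1 = 0
p8 (pos 8,9,10,11,12,13,14,15,24,25,26,27,28,29,30,31): XOR of data positions = 1⊕1⊕1⊕0⊕1⊕1⊕0⊕0⊕0⊕1⊕1⊕1⊕1⊕1⊕1 = 1
p16 (pos 16,17,18,19,20,21,22,23,24,25,26,27,28,29,30,31): XOR of data positions = 0⊕0⊕1⊕1⊕1⊕1⊕1⊕0⊕0⊕1⊕1⊕1⊕1⊕1⊕1 = 1
Codeword: 0010101111101101001111100111111

0010101111101101001111100111111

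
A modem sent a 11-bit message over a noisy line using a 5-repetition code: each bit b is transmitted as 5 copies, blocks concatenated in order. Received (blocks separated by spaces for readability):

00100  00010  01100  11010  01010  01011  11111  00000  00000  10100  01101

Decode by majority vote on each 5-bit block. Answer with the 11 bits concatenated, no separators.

Block 1 (00100): 1 one → 0
Block 2 (00010): 1 one → 0
Block 3 (01100): 2 ones → 0
Block 4 (11010): 3 ones → 1
Block 5 (01010): 2 ones → 0
Block 6 (01011): 3 ones → 1
Block 7 (11111): 5 ones → 1
Block 8 (00000): 0 ones → 0
Block 9 (00000): 0 ones → 0
Block 10 (10100): 2 ones → 0
Block 11 (01101): 3 ones → 1

00010110001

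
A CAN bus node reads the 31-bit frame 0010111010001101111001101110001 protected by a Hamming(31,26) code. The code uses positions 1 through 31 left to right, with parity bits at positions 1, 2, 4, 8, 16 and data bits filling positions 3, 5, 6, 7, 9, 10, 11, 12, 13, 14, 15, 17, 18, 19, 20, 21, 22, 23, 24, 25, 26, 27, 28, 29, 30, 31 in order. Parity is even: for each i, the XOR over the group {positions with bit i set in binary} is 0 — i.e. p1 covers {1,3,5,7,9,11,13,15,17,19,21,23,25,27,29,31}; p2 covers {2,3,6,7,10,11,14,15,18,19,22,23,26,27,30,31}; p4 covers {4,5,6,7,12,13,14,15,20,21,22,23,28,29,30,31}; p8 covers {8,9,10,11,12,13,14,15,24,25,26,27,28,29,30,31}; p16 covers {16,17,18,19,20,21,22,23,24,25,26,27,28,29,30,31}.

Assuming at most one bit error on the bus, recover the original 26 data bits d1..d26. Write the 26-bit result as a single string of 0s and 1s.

11111010110111001101110001

s1 (pos 1,3,5,7,9,11,13,15,17,19,21,23,25,27,29,31): 0⊕1⊕1⊕1⊕1⊕0⊕1⊕0⊕1⊕1⊕0⊕1⊕1⊕1⊕0⊕1 = 1
s2 (pos 2,3,6,7,10,11,14,15,18,19,22,23,26,27,30,31): 0⊕1⊕1⊕1⊕0⊕0⊕1⊕0⊕1⊕1⊕1⊕1⊕1⊕1⊕0⊕1 = 1
s4 (pos 4,5,6,7,12,13,14,15,20,21,22,23,28,29,30,31): 0⊕1⊕1⊕1⊕0⊕1⊕1⊕0⊕0⊕0⊕1⊕1⊕0⊕0⊕0⊕1 = 0
s8 (pos 8,9,10,11,12,13,14,15,24,25,26,27,28,29,30,31): 0⊕1⊕0⊕0⊕0⊕1⊕1⊕0⊕0⊕1⊕1⊕1⊕0⊕0⊕0⊕1 = 1
s16 (pos 16,17,18,19,20,21,22,23,24,25,26,27,28,29,30,31): 1⊕1⊕1⊕1⊕0⊕0⊕1⊕1⊕0⊕1⊕1⊕1⊕0⊕0⊕0⊕1 = 0
Syndrome s16…s1 = 01011 → error at position 11.
Flip position 11: 0010111010001101111001101110001 → 0010111010101101111001101110001
Read data bits from positions 3,5,6,7,9,10,11,12,13,14,15,17,18,19,20,21,22,23,24,25,26,27,28,29,30,31: 11111010110111001101110001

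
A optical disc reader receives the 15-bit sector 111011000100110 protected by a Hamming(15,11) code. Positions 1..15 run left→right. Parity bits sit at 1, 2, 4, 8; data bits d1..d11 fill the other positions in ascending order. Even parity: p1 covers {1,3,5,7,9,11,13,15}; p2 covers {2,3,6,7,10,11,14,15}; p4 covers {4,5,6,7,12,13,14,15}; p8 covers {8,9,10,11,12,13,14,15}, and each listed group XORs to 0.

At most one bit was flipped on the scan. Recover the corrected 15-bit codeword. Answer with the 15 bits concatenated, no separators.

s1 (pos 1,3,5,7,9,11,13,15): 1⊕1⊕1⊕0⊕0⊕0⊕1⊕0 = 0
s2 (pos 2,3,6,7,10,11,14,15): 1⊕1⊕1⊕0⊕1⊕0⊕1⊕0 = 1
s4 (pos 4,5,6,7,12,13,14,15): 0⊕1⊕1⊕0⊕0⊕1⊕1⊕0 = 0
s8 (pos 8,9,10,11,12,13,14,15): 0⊕0⊕1⊕0⊕0⊕1⊕1⊕0 = 1
Syndrome s8…s1 = 1010 → error at position 10.
Flip position 10: 111011000100110 → 111011000000110

111011000000110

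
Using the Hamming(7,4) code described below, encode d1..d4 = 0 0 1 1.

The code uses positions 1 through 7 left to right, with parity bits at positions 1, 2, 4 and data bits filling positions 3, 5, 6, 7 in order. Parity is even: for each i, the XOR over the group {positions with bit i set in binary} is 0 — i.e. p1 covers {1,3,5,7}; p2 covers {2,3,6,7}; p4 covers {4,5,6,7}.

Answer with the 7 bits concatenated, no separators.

Place data at non-parity positions: p1 p2 0 p4 0 1 1
p1 (pos 1,3,5,7): XOR of data positions = 0⊕0⊕1 = 1
p2 (pos 2,3,6,7): XOR of data positions = 0⊕1⊕1 = 0
p4 (pos 4,5,6,7): XOR of data positions = 0⊕1⊕1 = 0
Codeword: 1000011

1000011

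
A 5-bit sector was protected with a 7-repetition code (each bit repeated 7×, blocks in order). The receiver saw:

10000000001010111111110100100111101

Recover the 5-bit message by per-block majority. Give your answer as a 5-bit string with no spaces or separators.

Block 1 (1000000): 1 one → 0
Block 2 (0001010): 2 ones → 0
Block 3 (1111111): 7 ones → 1
Block 4 (1010010): 3 ones → 0
Block 5 (0111101): 5 ones → 1

00101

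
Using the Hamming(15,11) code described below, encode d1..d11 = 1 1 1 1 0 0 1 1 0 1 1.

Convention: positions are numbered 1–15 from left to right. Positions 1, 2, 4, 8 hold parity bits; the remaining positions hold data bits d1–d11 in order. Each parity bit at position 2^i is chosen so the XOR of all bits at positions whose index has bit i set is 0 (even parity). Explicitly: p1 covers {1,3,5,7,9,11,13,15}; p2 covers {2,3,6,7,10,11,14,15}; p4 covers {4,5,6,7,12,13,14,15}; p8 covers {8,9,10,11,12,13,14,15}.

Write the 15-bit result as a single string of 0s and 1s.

Place data at non-parity positions: p1 p2 1 p4 1 1 1 p8 0 0 1 1 0 1 1
p1 (pos 1,3,5,7,9,11,13,15): XOR of data positions = 1⊕1⊕1⊕0⊕1⊕0⊕1 = 1
p2 (pos 2,3,6,7,10,11,14,15): XOR of data positions = 1⊕1⊕1⊕0⊕1⊕1⊕1 = 0
p4 (pos 4,5,6,7,12,13,14,15): XOR of data positions = 1⊕1⊕1⊕1⊕0⊕1⊕1 = 0
p8 (pos 8,9,10,11,12,13,14,15): XOR of data positions = 0⊕0⊕1⊕1⊕0⊕1⊕1 = 0
Codeword: 101011100011011

101011100011011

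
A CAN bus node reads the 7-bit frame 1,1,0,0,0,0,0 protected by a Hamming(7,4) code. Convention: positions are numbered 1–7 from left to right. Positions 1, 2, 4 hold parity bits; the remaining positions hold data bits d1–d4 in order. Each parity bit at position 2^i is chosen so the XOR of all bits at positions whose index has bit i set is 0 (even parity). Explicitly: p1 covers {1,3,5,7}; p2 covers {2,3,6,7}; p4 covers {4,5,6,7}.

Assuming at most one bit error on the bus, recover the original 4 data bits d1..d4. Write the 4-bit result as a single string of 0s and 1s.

1000

s1 (pos 1,3,5,7): 1⊕0⊕0⊕0 = 1
s2 (pos 2,3,6,7): 1⊕0⊕0⊕0 = 1
s4 (pos 4,5,6,7): 0⊕0⊕0⊕0 = 0
Syndrome s4…s1 = 011 → error at position 3.
Flip position 3: 1100000 → 1110000
Read data bits from positions 3,5,6,7: 1000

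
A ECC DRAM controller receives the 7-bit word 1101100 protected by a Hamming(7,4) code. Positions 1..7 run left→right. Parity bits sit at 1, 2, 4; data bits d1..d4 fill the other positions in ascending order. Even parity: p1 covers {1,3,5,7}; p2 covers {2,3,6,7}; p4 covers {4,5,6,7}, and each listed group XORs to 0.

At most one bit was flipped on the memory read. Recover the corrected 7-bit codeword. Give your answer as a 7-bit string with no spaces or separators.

s1 (pos 1,3,5,7): 1⊕0⊕1⊕0 = 0
s2 (pos 2,3,6,7): 1⊕0⊕0⊕0 = 1
s4 (pos 4,5,6,7): 1⊕1⊕0⊕0 = 0
Syndrome s4…s1 = 010 → error at position 2.
Flip position 2: 1101100 → 1001100

1001100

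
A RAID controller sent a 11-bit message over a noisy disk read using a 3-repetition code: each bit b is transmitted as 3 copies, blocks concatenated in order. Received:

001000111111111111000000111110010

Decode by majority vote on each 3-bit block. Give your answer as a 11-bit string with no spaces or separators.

Block 1 (001): 1 one → 0
Block 2 (000): 0 ones → 0
Block 3 (111): 3 ones → 1
Block 4 (111): 3 ones → 1
Block 5 (111): 3 ones → 1
Block 6 (111): 3 ones → 1
Block 7 (000): 0 ones → 0
Block 8 (000): 0 ones → 0
Block 9 (111): 3 ones → 1
Block 10 (110): 2 ones → 1
Block 11 (010): 1 one → 0

00111100110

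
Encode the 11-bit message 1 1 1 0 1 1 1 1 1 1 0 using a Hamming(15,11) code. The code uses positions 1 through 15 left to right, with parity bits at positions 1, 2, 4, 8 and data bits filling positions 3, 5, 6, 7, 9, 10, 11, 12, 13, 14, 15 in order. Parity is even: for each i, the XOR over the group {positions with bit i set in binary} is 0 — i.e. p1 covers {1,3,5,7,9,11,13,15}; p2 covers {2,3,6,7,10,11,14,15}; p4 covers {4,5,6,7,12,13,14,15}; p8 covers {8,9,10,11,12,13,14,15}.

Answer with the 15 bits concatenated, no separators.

Place data at non-parity positions: p1 p2 1 p4 1 1 0 p8 1 1 1 1 1 1 0
p1 (pos 1,3,5,7,9,11,13,15): XOR of data positions = 1⊕1⊕0⊕1⊕1⊕1⊕0 = 1
p2 (pos 2,3,6,7,10,11,14,15): XOR of data positions = 1⊕1⊕0⊕1⊕1⊕1⊕0 = 1
p4 (pos 4,5,6,7,12,13,14,15): XOR of data positions = 1⊕1⊕0⊕1⊕1⊕1⊕0 = 1
p8 (pos 8,9,10,11,12,13,14,15): XOR of data positions = 1⊕1⊕1⊕1⊕1⊕1⊕0 = 0
Codeword: 111111001111110

111111001111110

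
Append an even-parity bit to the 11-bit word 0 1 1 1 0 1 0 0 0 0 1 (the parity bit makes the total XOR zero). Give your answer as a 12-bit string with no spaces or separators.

XOR of the 11 data bits: 0⊕1⊕1⊕1⊕0⊕1⊕0⊕0⊕0⊕0⊕1 = 1
Parity bit = 1 (so all 12 bits XOR to 0).

011101000011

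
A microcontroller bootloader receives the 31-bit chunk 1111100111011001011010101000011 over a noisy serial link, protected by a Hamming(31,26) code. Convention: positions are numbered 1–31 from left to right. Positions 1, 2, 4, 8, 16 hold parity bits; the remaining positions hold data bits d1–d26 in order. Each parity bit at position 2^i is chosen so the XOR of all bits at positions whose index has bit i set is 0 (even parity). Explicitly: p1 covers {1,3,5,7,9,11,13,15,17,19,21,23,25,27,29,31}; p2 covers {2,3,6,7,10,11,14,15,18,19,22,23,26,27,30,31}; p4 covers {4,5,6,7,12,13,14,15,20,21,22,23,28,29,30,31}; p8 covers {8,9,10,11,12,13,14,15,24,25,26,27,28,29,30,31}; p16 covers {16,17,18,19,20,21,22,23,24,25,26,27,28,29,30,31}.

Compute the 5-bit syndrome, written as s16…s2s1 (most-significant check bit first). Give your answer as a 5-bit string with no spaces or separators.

s1 (pos 1,3,5,7,9,11,13,15,17,19,21,23,25,27,29,31): 1⊕1⊕1⊕0⊕1⊕0⊕1⊕0⊕0⊕1⊕1⊕1⊕1⊕0⊕0⊕1 = 0
s2 (pos 2,3,6,7,10,11,14,15,18,19,22,23,26,27,30,31): 1⊕1⊕0⊕0⊕1⊕0⊕0⊕0⊕1⊕1⊕0⊕1⊕0⊕0⊕1⊕1 = 0
s4 (pos 4,5,6,7,12,13,14,15,20,21,22,23,28,29,30,31): 1⊕1⊕0⊕0⊕1⊕1⊕0⊕0⊕0⊕1⊕0⊕1⊕0⊕0⊕1⊕1 = 0
s8 (pos 8,9,10,11,12,13,14,15,24,25,26,27,28,29,30,31): 1⊕1⊕1⊕0⊕1⊕1⊕0⊕0⊕0⊕1⊕0⊕0⊕0⊕0⊕1⊕1 = 0
s16 (pos 16,17,18,19,20,21,22,23,24,25,26,27,28,29,30,31): 1⊕0⊕1⊕1⊕0⊕1⊕0⊕1⊕0⊕1⊕0⊕0⊕0⊕0⊕1⊕1 = 0
Syndrome s16…s1 = 00000 → no error.

00000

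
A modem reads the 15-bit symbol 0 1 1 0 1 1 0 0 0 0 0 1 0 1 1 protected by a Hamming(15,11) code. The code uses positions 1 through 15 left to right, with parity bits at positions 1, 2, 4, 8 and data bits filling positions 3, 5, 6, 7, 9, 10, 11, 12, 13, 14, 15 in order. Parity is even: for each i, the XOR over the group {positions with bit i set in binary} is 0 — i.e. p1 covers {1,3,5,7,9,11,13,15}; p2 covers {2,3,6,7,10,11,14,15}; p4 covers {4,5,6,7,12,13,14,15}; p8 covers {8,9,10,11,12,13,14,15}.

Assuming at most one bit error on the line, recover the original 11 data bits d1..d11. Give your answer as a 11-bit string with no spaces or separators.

11100001010

s1 (pos 1,3,5,7,9,11,13,15): 0⊕1⊕1⊕0⊕0⊕0⊕0⊕1 = 1
s2 (pos 2,3,6,7,10,11,14,15): 1⊕1⊕1⊕0⊕0⊕0⊕1⊕1 = 1
s4 (pos 4,5,6,7,12,13,14,15): 0⊕1⊕1⊕0⊕1⊕0⊕1⊕1 = 1
s8 (pos 8,9,10,11,12,13,14,15): 0⊕0⊕0⊕0⊕1⊕0⊕1⊕1 = 1
Syndrome s8…s1 = 1111 → error at position 15.
Flip position 15: 011011000001011 → 011011000001010
Read data bits from positions 3,5,6,7,9,10,11,12,13,14,15: 11100001010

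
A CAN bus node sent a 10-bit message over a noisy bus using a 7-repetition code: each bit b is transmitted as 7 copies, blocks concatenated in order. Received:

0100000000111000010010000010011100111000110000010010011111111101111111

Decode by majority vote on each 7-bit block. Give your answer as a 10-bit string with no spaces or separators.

Block 1 (0100000): 1 one → 0
Block 2 (0001110): 3 ones → 0
Block 3 (0001001): 2 ones → 0
Block 4 (0000010): 1 one → 0
Block 5 (0111001): 4 ones → 1
Block 6 (1100011): 4 ones → 1
Block 7 (0000010): 1 one → 0
Block 8 (0100111): 4 ones → 1
Block 9 (1111110): 6 ones → 1
Block 10 (1111111): 7 ones → 1

0000110111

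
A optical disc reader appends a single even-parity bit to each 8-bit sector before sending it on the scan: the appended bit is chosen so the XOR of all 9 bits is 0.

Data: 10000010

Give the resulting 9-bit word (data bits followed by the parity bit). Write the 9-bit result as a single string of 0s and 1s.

100000100

XOR of the 8 data bits: 1⊕0⊕0⊕0⊕0⊕0⊕1⊕0 = 0
Parity bit = 0 (so all 9 bits XOR to 0).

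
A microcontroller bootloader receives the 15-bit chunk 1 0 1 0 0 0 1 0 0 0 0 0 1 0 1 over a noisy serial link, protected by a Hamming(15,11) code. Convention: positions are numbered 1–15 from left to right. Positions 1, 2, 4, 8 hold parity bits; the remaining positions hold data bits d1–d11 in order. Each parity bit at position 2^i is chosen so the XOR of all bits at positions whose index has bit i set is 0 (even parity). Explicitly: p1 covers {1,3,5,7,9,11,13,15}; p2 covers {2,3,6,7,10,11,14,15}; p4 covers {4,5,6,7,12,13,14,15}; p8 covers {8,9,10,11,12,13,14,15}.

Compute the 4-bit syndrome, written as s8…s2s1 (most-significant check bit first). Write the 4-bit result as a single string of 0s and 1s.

s1 (pos 1,3,5,7,9,11,13,15): 1⊕1⊕0⊕1⊕0⊕0⊕1⊕1 = 1
s2 (pos 2,3,6,7,10,11,14,15): 0⊕1⊕0⊕1⊕0⊕0⊕0⊕1 = 1
s4 (pos 4,5,6,7,12,13,14,15): 0⊕0⊕0⊕1⊕0⊕1⊕0⊕1 = 1
s8 (pos 8,9,10,11,12,13,14,15): 0⊕0⊕0⊕0⊕0⊕1⊕0⊕1 = 0
Syndrome s8…s1 = 0111 → error at position 7.

0111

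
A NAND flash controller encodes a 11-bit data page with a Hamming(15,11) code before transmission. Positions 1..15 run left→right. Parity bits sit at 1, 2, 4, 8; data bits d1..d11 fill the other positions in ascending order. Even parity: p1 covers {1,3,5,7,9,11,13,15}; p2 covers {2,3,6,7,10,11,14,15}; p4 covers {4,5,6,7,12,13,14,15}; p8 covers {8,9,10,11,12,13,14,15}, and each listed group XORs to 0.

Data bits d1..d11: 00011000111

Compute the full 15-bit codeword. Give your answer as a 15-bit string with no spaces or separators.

Place data at non-parity positions: p1 p2 0 p4 0 0 1 p8 1 0 0 0 1 1 1
p1 (pos 1,3,5,7,9,11,13,15): XOR of data positions = 0⊕0⊕1⊕1⊕0⊕1⊕1 = 0
p2 (pos 2,3,6,7,10,11,14,15): XOR of data positions = 0⊕0⊕1⊕0⊕0⊕1⊕1 = 1
p4 (pos 4,5,6,7,12,13,14,15): XOR of data positions = 0⊕0⊕1⊕0⊕1⊕1⊕1 = 0
p8 (pos 8,9,10,11,12,13,14,15): XOR of data positions = 1⊕0⊕0⊕0⊕1⊕1⊕1 = 0
Codeword: 010000101000111

010000101000111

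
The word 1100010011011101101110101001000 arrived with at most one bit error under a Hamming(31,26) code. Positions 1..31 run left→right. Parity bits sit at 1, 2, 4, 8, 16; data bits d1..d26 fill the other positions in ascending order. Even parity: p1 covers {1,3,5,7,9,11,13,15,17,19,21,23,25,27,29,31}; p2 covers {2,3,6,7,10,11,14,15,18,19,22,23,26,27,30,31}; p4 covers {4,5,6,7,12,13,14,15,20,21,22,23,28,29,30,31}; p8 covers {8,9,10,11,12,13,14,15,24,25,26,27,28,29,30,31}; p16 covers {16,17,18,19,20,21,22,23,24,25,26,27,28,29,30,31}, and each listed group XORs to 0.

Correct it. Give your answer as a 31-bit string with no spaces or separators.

s1 (pos 1,3,5,7,9,11,13,15,17,19,21,23,25,27,29,31): 1⊕0⊕0⊕0⊕1⊕0⊕1⊕0⊕1⊕1⊕1⊕1⊕1⊕0⊕0⊕0 = 0
s2 (pos 2,3,6,7,10,11,14,15,18,19,22,23,26,27,30,31): 1⊕0⊕1⊕0⊕1⊕0⊕1⊕0⊕0⊕1⊕0⊕1⊕0⊕0⊕0⊕0 = 0
s4 (pos 4,5,6,7,12,13,14,15,20,21,22,23,28,29,30,31): 0⊕0⊕1⊕0⊕1⊕1⊕1⊕0⊕1⊕1⊕0⊕1⊕1⊕0⊕0⊕0 = 0
s8 (pos 8,9,10,11,12,13,14,15,24,25,26,27,28,29,30,31): 0⊕1⊕1⊕0⊕1⊕1⊕1⊕0⊕0⊕1⊕0⊕0⊕1⊕0⊕0⊕0 = 1
s16 (pos 16,17,18,19,20,21,22,23,24,25,26,27,28,29,30,31): 1⊕1⊕0⊕1⊕1⊕1⊕0⊕1⊕0⊕1⊕0⊕0⊕1⊕0⊕0⊕0 = 0
Syndrome s16…s1 = 01000 → error at position 8.
Flip position 8: 1100010011011101101110101001000 → 1100010111011101101110101001000

1100010111011101101110101001000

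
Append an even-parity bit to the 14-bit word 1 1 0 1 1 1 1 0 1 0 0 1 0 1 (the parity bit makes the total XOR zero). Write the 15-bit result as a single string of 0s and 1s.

110111101001011

XOR of the 14 data bits: 1⊕1⊕0⊕1⊕1⊕1⊕1⊕0⊕1⊕0⊕0⊕1⊕0⊕1 = 1
Parity bit = 1 (so all 15 bits XOR to 0).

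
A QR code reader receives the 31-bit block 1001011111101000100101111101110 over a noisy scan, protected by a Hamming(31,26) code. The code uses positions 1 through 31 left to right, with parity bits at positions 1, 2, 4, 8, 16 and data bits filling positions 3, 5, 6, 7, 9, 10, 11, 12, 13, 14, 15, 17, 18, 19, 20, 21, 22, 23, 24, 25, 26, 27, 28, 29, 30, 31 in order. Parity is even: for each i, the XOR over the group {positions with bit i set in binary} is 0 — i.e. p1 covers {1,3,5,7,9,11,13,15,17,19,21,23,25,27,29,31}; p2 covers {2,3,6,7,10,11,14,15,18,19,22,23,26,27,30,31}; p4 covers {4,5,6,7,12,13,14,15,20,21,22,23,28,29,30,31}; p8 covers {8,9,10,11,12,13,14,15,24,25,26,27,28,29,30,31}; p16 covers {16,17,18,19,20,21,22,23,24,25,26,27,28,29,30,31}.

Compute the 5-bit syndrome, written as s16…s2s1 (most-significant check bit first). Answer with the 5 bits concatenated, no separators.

s1 (pos 1,3,5,7,9,11,13,15,17,19,21,23,25,27,29,31): 1⊕0⊕0⊕1⊕1⊕1⊕1⊕0⊕1⊕0⊕0⊕1⊕1⊕0⊕1⊕0 = 1
s2 (pos 2,3,6,7,10,11,14,15,18,19,22,23,26,27,30,31): 0⊕0⊕1⊕1⊕1⊕1⊕0⊕0⊕0⊕0⊕1⊕1⊕1⊕0⊕1⊕0 = 0
s4 (pos 4,5,6,7,12,13,14,15,20,21,22,23,28,29,30,31): 1⊕0⊕1⊕1⊕0⊕1⊕0⊕0⊕1⊕0⊕1⊕1⊕1⊕1⊕1⊕0 = 0
s8 (pos 8,9,10,11,12,13,14,15,24,25,26,27,28,29,30,31): 1⊕1⊕1⊕1⊕0⊕1⊕0⊕0⊕1⊕1⊕1⊕0⊕1⊕1⊕1⊕0 = 1
s16 (pos 16,17,18,19,20,21,22,23,24,25,26,27,28,29,30,31): 0⊕1⊕0⊕0⊕1⊕0⊕1⊕1⊕1⊕1⊕1⊕0⊕1⊕1⊕1⊕0 = 0
Syndrome s16…s1 = 01001 → error at position 9.

01001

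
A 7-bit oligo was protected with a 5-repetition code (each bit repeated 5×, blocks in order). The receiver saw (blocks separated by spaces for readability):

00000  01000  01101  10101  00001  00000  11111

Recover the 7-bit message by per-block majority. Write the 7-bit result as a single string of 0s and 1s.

0011001

Block 1 (00000): 0 ones → 0
Block 2 (01000): 1 one → 0
Block 3 (01101): 3 ones → 1
Block 4 (10101): 3 ones → 1
Block 5 (00001): 1 one → 0
Block 6 (00000): 0 ones → 0
Block 7 (11111): 5 ones → 1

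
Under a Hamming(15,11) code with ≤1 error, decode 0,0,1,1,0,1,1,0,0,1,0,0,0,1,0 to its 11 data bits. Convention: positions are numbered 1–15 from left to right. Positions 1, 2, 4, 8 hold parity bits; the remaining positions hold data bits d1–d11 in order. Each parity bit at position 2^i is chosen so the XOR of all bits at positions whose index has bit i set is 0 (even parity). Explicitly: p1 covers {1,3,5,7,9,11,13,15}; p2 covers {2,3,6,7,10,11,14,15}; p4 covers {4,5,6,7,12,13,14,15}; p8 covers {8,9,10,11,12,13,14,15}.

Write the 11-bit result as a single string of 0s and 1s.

s1 (pos 1,3,5,7,9,11,13,15): 0⊕1⊕0⊕1⊕0⊕0⊕0⊕0 = 0
s2 (pos 2,3,6,7,10,11,14,15): 0⊕1⊕1⊕1⊕1⊕0⊕1⊕0 = 1
s4 (pos 4,5,6,7,12,13,14,15): 1⊕0⊕1⊕1⊕0⊕0⊕1⊕0 = 0
s8 (pos 8,9,10,11,12,13,14,15): 0⊕0⊕1⊕0⊕0⊕0⊕1⊕0 = 0
Syndrome s8…s1 = 0010 → error at position 2.
Flip position 2: 001101100100010 → 011101100100010
Read data bits from positions 3,5,6,7,9,10,11,12,13,14,15: 10110100010

10110100010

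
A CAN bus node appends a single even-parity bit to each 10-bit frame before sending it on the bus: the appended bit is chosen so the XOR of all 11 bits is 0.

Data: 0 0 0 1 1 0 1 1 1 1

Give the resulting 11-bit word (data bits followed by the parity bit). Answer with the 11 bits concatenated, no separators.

XOR of the 10 data bits: 0⊕0⊕0⊕1⊕1⊕0⊕1⊕1⊕1⊕1 = 0
Parity bit = 0 (so all 11 bits XOR to 0).

00011011110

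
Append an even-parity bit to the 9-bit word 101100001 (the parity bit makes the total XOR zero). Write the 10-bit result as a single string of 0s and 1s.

1011000010

XOR of the 9 data bits: 1⊕0⊕1⊕1⊕0⊕0⊕0⊕0⊕1 = 0
Parity bit = 0 (so all 10 bits XOR to 0).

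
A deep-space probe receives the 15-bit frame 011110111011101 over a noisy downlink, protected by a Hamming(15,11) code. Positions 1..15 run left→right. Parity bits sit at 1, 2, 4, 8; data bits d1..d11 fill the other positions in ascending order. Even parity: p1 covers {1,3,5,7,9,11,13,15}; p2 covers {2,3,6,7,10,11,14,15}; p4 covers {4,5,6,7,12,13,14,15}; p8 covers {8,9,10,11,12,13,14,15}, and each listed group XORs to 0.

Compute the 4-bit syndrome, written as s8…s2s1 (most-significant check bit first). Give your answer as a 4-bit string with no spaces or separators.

0011

s1 (pos 1,3,5,7,9,11,13,15): 0⊕1⊕1⊕1⊕1⊕1⊕1⊕1 = 1
s2 (pos 2,3,6,7,10,11,14,15): 1⊕1⊕0⊕1⊕0⊕1⊕0⊕1 = 1
s4 (pos 4,5,6,7,12,13,14,15): 1⊕1⊕0⊕1⊕1⊕1⊕0⊕1 = 0
s8 (pos 8,9,10,11,12,13,14,15): 1⊕1⊕0⊕1⊕1⊕1⊕0⊕1 = 0
Syndrome s8…s1 = 0011 → error at position 3.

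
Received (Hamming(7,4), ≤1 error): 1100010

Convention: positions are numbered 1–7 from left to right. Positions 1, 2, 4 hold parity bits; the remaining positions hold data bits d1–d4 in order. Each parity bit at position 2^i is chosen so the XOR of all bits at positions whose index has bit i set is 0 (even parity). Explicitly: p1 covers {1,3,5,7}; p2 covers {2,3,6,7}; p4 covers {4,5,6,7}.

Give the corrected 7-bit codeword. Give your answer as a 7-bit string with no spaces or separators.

1100110

s1 (pos 1,3,5,7): 1⊕0⊕0⊕0 = 1
s2 (pos 2,3,6,7): 1⊕0⊕1⊕0 = 0
s4 (pos 4,5,6,7): 0⊕0⊕1⊕0 = 1
Syndrome s4…s1 = 101 → error at position 5.
Flip position 5: 1100010 → 1100110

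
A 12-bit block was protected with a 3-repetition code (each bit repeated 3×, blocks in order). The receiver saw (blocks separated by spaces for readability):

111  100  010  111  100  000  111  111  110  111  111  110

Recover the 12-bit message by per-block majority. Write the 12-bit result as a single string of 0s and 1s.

100100111111

Block 1 (111): 3 ones → 1
Block 2 (100): 1 one → 0
Block 3 (010): 1 one → 0
Block 4 (111): 3 ones → 1
Block 5 (100): 1 one → 0
Block 6 (000): 0 ones → 0
Block 7 (111): 3 ones → 1
Block 8 (111): 3 ones → 1
Block 9 (110): 2 ones → 1
Block 10 (111): 3 ones → 1
Block 11 (111): 3 ones → 1
Block 12 (110): 2 ones → 1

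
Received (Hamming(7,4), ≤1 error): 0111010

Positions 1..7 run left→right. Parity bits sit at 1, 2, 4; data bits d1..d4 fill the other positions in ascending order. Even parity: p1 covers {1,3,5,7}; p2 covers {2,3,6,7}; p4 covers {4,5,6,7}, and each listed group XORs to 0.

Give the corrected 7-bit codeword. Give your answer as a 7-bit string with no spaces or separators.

s1 (pos 1,3,5,7): 0⊕1⊕0⊕0 = 1
s2 (pos 2,3,6,7): 1⊕1⊕1⊕0 = 1
s4 (pos 4,5,6,7): 1⊕0⊕1⊕0 = 0
Syndrome s4…s1 = 011 → error at position 3.
Flip position 3: 0111010 → 0101010

0101010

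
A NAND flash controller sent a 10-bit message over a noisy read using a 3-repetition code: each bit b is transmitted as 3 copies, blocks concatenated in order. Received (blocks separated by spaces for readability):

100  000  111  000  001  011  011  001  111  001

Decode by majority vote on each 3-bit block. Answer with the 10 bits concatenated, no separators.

Block 1 (100): 1 one → 0
Block 2 (000): 0 ones → 0
Block 3 (111): 3 ones → 1
Block 4 (000): 0 ones → 0
Block 5 (001): 1 one → 0
Block 6 (011): 2 ones → 1
Block 7 (011): 2 ones → 1
Block 8 (001): 1 one → 0
Block 9 (111): 3 ones → 1
Block 10 (001): 1 one → 0

0010011010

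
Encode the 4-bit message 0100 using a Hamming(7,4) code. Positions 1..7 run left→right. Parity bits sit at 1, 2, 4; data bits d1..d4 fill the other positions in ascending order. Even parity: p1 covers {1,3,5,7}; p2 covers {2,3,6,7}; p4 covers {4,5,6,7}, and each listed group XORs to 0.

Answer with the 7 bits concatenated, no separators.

Place data at non-parity positions: p1 p2 0 p4 1 0 0
p1 (pos 1,3,5,7): XOR of data positions = 0⊕1⊕0 = 1
p2 (pos 2,3,6,7): XOR of data positions = 0⊕0⊕0 = 0
p4 (pos 4,5,6,7): XOR of data positions = 1⊕0⊕0 = 1
Codeword: 1001100

1001100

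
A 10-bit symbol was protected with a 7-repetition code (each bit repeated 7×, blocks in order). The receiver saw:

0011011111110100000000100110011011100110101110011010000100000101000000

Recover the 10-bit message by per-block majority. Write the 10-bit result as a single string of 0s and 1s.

1100101000

Block 1 (0011011): 4 ones → 1
Block 2 (1111101): 6 ones → 1
Block 3 (0000000): 0 ones → 0
Block 4 (0100110): 3 ones → 0
Block 5 (0110111): 5 ones → 1
Block 6 (0011010): 3 ones → 0
Block 7 (1110011): 5 ones → 1
Block 8 (0100001): 2 ones → 0
Block 9 (0000010): 1 one → 0
Block 10 (1000000): 1 one → 0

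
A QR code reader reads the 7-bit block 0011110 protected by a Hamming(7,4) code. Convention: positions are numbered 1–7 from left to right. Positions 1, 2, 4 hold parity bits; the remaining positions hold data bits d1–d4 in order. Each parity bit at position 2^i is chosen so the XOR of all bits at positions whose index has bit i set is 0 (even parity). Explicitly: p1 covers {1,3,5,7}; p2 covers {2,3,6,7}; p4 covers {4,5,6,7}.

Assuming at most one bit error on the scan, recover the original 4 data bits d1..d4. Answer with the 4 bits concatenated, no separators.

1110

s1 (pos 1,3,5,7): 0⊕1⊕1⊕0 = 0
s2 (pos 2,3,6,7): 0⊕1⊕1⊕0 = 0
s4 (pos 4,5,6,7): 1⊕1⊕1⊕0 = 1
Syndrome s4…s1 = 100 → error at position 4.
Flip position 4: 0011110 → 0010110
Read data bits from positions 3,5,6,7: 1110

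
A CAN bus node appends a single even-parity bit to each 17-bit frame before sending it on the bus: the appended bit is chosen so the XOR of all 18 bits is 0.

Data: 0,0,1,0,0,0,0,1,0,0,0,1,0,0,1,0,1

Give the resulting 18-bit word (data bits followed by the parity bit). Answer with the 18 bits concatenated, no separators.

001000010001001011

XOR of the 17 data bits: 0⊕0⊕1⊕0⊕0⊕0⊕0⊕1⊕0⊕0⊕0⊕1⊕0⊕0⊕1⊕0⊕1 = 1
Parity bit = 1 (so all 18 bits XOR to 0).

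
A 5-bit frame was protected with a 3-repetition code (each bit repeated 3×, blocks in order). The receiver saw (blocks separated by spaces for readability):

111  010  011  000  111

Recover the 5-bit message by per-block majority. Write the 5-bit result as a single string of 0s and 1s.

10101

Block 1 (111): 3 ones → 1
Block 2 (010): 1 one → 0
Block 3 (011): 2 ones → 1
Block 4 (000): 0 ones → 0
Block 5 (111): 3 ones → 1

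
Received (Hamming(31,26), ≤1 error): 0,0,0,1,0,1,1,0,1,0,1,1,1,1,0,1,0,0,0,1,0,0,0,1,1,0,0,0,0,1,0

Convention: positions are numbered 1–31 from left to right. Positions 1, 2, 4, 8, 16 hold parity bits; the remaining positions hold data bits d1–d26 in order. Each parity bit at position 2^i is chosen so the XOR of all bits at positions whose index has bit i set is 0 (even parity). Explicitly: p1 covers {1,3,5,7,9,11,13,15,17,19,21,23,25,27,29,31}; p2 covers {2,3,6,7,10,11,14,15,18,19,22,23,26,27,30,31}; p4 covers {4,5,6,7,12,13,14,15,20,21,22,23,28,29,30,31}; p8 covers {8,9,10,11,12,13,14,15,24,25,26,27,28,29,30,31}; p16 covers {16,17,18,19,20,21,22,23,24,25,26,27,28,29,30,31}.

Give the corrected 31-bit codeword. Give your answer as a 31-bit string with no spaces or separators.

0001011010111101001100011000010

s1 (pos 1,3,5,7,9,11,13,15,17,19,21,23,25,27,29,31): 0⊕0⊕0⊕1⊕1⊕1⊕1⊕0⊕0⊕0⊕0⊕0⊕1⊕0⊕0⊕0 = 1
s2 (pos 2,3,6,7,10,11,14,15,18,19,22,23,26,27,30,31): 0⊕0⊕1⊕1⊕0⊕1⊕1⊕0⊕0⊕0⊕0⊕0⊕0⊕0⊕1⊕0 = 1
s4 (pos 4,5,6,7,12,13,14,15,20,21,22,23,28,29,30,31): 1⊕0⊕1⊕1⊕1⊕1⊕1⊕0⊕1⊕0⊕0⊕0⊕0⊕0⊕1⊕0 = 0
s8 (pos 8,9,10,11,12,13,14,15,24,25,26,27,28,29,30,31): 0⊕1⊕0⊕1⊕1⊕1⊕1⊕0⊕1⊕1⊕0⊕0⊕0⊕0⊕1⊕0 = 0
s16 (pos 16,17,18,19,20,21,22,23,24,25,26,27,28,29,30,31): 1⊕0⊕0⊕0⊕1⊕0⊕0⊕0⊕1⊕1⊕0⊕0⊕0⊕0⊕1⊕0 = 1
Syndrome s16…s1 = 10011 → error at position 19.
Flip position 19: 0001011010111101000100011000010 → 0001011010111101001100011000010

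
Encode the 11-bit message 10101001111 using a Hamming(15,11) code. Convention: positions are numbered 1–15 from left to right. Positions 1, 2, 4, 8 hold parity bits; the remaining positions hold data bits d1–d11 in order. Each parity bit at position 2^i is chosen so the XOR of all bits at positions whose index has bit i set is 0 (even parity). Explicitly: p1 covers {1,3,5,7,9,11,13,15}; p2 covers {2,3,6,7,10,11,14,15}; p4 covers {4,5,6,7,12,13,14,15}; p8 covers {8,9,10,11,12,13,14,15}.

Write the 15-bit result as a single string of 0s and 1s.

Place data at non-parity positions: p1 p2 1 p4 0 1 0 p8 1 0 0 1 1 1 1
p1 (pos 1,3,5,7,9,11,13,15): XOR of data positions = 1⊕0⊕0⊕1⊕0⊕1⊕1 = 0
p2 (pos 2,3,6,7,10,11,14,15): XOR of data positions = 1⊕1⊕0⊕0⊕0⊕1⊕1 = 0
p4 (pos 4,5,6,7,12,13,14,15): XOR of data positions = 0⊕1⊕0⊕1⊕1⊕1⊕1 = 1
p8 (pos 8,9,10,11,12,13,14,15): XOR of data positions = 1⊕0⊕0⊕1⊕1⊕1⊕1 = 1
Codeword: 001101011001111

001101011001111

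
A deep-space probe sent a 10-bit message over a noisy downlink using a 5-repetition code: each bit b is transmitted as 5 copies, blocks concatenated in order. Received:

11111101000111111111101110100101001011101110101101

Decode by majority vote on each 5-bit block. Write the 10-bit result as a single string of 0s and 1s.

1011100111

Block 1 (11111): 5 ones → 1
Block 2 (10100): 2 ones → 0
Block 3 (01111): 4 ones → 1
Block 4 (11111): 5 ones → 1
Block 5 (10111): 4 ones → 1
Block 6 (01001): 2 ones → 0
Block 7 (01001): 2 ones → 0
Block 8 (01110): 3 ones → 1
Block 9 (11101): 4 ones → 1
Block 10 (01101): 3 ones → 1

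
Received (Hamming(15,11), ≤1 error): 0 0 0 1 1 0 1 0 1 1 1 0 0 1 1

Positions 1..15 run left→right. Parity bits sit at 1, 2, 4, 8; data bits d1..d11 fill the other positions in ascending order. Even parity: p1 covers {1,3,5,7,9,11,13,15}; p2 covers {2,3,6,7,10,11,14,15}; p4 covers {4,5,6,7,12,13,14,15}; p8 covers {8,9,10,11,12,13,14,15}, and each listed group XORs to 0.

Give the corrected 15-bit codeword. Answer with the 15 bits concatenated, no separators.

s1 (pos 1,3,5,7,9,11,13,15): 0⊕0⊕1⊕1⊕1⊕1⊕0⊕1 = 1
s2 (pos 2,3,6,7,10,11,14,15): 0⊕0⊕0⊕1⊕1⊕1⊕1⊕1 = 1
s4 (pos 4,5,6,7,12,13,14,15): 1⊕1⊕0⊕1⊕0⊕0⊕1⊕1 = 1
s8 (pos 8,9,10,11,12,13,14,15): 0⊕1⊕1⊕1⊕0⊕0⊕1⊕1 = 1
Syndrome s8…s1 = 1111 → error at position 15.
Flip position 15: 000110101110011 → 000110101110010

000110101110010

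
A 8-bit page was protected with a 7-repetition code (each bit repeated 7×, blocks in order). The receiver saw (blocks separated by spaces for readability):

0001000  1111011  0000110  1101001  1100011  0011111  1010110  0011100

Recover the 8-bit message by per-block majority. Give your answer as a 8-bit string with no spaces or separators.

01011110

Block 1 (0001000): 1 one → 0
Block 2 (1111011): 6 ones → 1
Block 3 (0000110): 2 ones → 0
Block 4 (1101001): 4 ones → 1
Block 5 (1100011): 4 ones → 1
Block 6 (0011111): 5 ones → 1
Block 7 (1010110): 4 ones → 1
Block 8 (0011100): 3 ones → 0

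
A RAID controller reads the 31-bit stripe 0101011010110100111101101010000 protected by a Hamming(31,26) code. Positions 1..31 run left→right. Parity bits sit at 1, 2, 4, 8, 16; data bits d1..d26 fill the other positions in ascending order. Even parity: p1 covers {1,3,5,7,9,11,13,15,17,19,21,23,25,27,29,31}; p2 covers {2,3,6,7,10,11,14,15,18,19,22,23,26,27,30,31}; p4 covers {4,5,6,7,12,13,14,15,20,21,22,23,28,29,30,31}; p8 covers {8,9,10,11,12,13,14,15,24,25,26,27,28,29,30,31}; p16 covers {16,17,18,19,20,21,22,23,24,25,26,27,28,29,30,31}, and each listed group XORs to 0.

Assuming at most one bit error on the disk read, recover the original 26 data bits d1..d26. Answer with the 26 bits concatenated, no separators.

00111011010111101101010000

s1 (pos 1,3,5,7,9,11,13,15,17,19,21,23,25,27,29,31): 0⊕0⊕0⊕1⊕1⊕1⊕0⊕0⊕1⊕1⊕0⊕1⊕1⊕1⊕0⊕0 = 0
s2 (pos 2,3,6,7,10,11,14,15,18,19,22,23,26,27,30,31): 1⊕0⊕1⊕1⊕0⊕1⊕1⊕0⊕1⊕1⊕1⊕1⊕0⊕1⊕0⊕0 = 0
s4 (pos 4,5,6,7,12,13,14,15,20,21,22,23,28,29,30,31): 1⊕0⊕1⊕1⊕1⊕0⊕1⊕0⊕1⊕0⊕1⊕1⊕0⊕0⊕0⊕0 = 0
s8 (pos 8,9,10,11,12,13,14,15,24,25,26,27,28,29,30,31): 0⊕1⊕0⊕1⊕1⊕0⊕1⊕0⊕0⊕1⊕0⊕1⊕0⊕0⊕0⊕0 = 0
s16 (pos 16,17,18,19,20,21,22,23,24,25,26,27,28,29,30,31): 0⊕1⊕1⊕1⊕1⊕0⊕1⊕1⊕0⊕1⊕0⊕1⊕0⊕0⊕0⊕0 = 0
Syndrome s16…s1 = 00000 → no error.
Read data bits from positions 3,5,6,7,9,10,11,12,13,14,15,17,18,19,20,21,22,23,24,25,26,27,28,29,30,31: 00111011010111101101010000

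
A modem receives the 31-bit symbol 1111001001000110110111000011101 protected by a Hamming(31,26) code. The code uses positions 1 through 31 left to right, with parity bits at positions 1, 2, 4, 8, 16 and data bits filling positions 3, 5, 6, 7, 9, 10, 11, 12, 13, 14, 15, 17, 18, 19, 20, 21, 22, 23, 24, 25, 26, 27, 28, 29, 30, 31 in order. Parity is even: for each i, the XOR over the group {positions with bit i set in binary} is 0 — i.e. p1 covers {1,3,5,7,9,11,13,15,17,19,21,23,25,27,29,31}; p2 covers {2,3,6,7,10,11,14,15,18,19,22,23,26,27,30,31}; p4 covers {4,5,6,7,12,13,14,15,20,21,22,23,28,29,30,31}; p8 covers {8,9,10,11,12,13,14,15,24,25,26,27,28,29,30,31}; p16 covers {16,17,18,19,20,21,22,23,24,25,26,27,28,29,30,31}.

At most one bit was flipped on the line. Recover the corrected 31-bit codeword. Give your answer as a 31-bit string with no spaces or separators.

1111001001000110110111001011101

s1 (pos 1,3,5,7,9,11,13,15,17,19,21,23,25,27,29,31): 1⊕1⊕0⊕1⊕0⊕0⊕0⊕1⊕1⊕0⊕1⊕0⊕0⊕1⊕1⊕1 = 1
s2 (pos 2,3,6,7,10,11,14,15,18,19,22,23,26,27,30,31): 1⊕1⊕0⊕1⊕1⊕0⊕1⊕1⊕1⊕0⊕1⊕0⊕0⊕1⊕0⊕1 = 0
s4 (pos 4,5,6,7,12,13,14,15,20,21,22,23,28,29,30,31): 1⊕0⊕0⊕1⊕0⊕0⊕1⊕1⊕1⊕1⊕1⊕0⊕1⊕1⊕0⊕1 = 0
s8 (pos 8,9,10,11,12,13,14,15,24,25,26,27,28,29,30,31): 0⊕0⊕1⊕0⊕0⊕0⊕1⊕1⊕0⊕0⊕0⊕1⊕1⊕1⊕0⊕1 = 1
s16 (pos 16,17,18,19,20,21,22,23,24,25,26,27,28,29,30,31): 0⊕1⊕1⊕0⊕1⊕1⊕1⊕0⊕0⊕0⊕0⊕1⊕1⊕1⊕0⊕1 = 1
Syndrome s16…s1 = 11001 → error at position 25.
Flip position 25: 1111001001000110110111000011101 → 1111001001000110110111001011101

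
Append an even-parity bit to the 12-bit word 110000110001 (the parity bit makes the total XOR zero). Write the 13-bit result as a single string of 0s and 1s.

1100001100011

XOR of the 12 data bits: 1⊕1⊕0⊕0⊕0⊕0⊕1⊕1⊕0⊕0⊕0⊕1 = 1
Parity bit = 1 (so all 13 bits XOR to 0).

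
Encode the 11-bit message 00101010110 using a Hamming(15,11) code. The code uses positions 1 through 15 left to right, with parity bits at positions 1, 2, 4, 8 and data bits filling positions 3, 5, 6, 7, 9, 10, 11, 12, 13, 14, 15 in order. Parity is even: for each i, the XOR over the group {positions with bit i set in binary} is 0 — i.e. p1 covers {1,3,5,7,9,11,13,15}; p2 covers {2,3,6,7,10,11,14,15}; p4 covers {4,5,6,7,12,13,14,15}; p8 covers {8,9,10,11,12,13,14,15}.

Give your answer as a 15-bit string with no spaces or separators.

Place data at non-parity positions: p1 p2 0 p4 0 1 0 p8 1 0 1 0 1 1 0
p1 (pos 1,3,5,7,9,11,13,15): XOR of data positions = 0⊕0⊕0⊕1⊕1⊕1⊕0 = 1
p2 (pos 2,3,6,7,10,11,14,15): XOR of data positions = 0⊕1⊕0⊕0⊕1⊕1⊕0 = 1
p4 (pos 4,5,6,7,12,13,14,15): XOR of data positions = 0⊕1⊕0⊕0⊕1⊕1⊕0 = 1
p8 (pos 8,9,10,11,12,13,14,15): XOR of data positions = 1⊕0⊕1⊕0⊕1⊕1⊕0 = 0
Codeword: 110101001010110

110101001010110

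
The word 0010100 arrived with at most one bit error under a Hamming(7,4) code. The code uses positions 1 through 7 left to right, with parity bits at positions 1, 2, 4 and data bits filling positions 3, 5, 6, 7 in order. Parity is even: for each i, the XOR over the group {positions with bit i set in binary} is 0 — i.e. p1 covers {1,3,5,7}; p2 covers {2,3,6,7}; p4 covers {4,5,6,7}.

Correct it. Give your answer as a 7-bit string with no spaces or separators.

0010110

s1 (pos 1,3,5,7): 0⊕1⊕1⊕0 = 0
s2 (pos 2,3,6,7): 0⊕1⊕0⊕0 = 1
s4 (pos 4,5,6,7): 0⊕1⊕0⊕0 = 1
Syndrome s4…s1 = 110 → error at position 6.
Flip position 6: 0010100 → 0010110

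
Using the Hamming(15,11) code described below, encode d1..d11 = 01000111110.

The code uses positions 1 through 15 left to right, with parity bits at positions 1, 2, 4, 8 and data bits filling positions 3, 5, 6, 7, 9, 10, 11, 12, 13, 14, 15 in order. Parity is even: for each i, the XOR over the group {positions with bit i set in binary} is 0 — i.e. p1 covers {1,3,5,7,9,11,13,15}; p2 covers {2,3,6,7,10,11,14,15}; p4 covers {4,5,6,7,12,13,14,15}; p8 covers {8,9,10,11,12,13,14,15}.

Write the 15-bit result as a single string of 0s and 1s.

Place data at non-parity positions: p1 p2 0 p4 1 0 0 p8 0 1 1 1 1 1 0
p1 (pos 1,3,5,7,9,11,13,15): XOR of data positions = 0⊕1⊕0⊕0⊕1⊕1⊕0 = 1
p2 (pos 2,3,6,7,10,11,14,15): XOR of data positions = 0⊕0⊕0⊕1⊕1⊕1⊕0 = 1
p4 (pos 4,5,6,7,12,13,14,15): XOR of data positions = 1⊕0⊕0⊕1⊕1⊕1⊕0 = 0
p8 (pos 8,9,10,11,12,13,14,15): XOR of data positions = 0⊕1⊕1⊕1⊕1⊕1⊕0 = 1
Codeword: 110010010111110

110010010111110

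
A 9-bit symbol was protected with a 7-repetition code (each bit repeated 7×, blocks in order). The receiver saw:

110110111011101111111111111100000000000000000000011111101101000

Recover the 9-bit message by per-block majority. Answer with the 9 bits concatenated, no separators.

111100010

Block 1 (1101101): 5 ones → 1
Block 2 (1101110): 5 ones → 1
Block 3 (1111111): 7 ones → 1
Block 4 (1111111): 7 ones → 1
Block 5 (0000000): 0 ones → 0
Block 6 (0000000): 0 ones → 0
Block 7 (0000000): 0 ones → 0
Block 8 (1111110): 6 ones → 1
Block 9 (1101000): 3 ones → 0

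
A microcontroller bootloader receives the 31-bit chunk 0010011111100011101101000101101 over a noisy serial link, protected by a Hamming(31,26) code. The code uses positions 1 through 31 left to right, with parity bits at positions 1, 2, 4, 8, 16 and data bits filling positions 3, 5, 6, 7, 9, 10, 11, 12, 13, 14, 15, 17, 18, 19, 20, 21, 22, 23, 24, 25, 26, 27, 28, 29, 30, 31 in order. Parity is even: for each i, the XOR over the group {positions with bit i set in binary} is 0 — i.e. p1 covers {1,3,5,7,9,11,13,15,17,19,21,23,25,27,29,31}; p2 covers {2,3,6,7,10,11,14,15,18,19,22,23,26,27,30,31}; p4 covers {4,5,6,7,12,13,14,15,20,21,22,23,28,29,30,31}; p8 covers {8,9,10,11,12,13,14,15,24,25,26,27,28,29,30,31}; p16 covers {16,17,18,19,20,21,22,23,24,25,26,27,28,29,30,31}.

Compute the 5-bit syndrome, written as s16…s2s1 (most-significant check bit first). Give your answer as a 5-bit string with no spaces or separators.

11001

s1 (pos 1,3,5,7,9,11,13,15,17,19,21,23,25,27,29,31): 0⊕1⊕0⊕1⊕1⊕1⊕0⊕1⊕1⊕1⊕0⊕0⊕0⊕0⊕1⊕1 = 1
s2 (pos 2,3,6,7,10,11,14,15,18,19,22,23,26,27,30,31): 0⊕1⊕1⊕1⊕1⊕1⊕0⊕1⊕0⊕1⊕1⊕0⊕1⊕0⊕0⊕1 = 0
s4 (pos 4,5,6,7,12,13,14,15,20,21,22,23,28,29,30,31): 0⊕0⊕1⊕1⊕0⊕0⊕0⊕1⊕1⊕0⊕1⊕0⊕1⊕1⊕0⊕1 = 0
s8 (pos 8,9,10,11,12,13,14,15,24,25,26,27,28,29,30,31): 1⊕1⊕1⊕1⊕0⊕0⊕0⊕1⊕0⊕0⊕1⊕0⊕1⊕1⊕0⊕1 = 1
s16 (pos 16,17,18,19,20,21,22,23,24,25,26,27,28,29,30,31): 1⊕1⊕0⊕1⊕1⊕0⊕1⊕0⊕0⊕0⊕1⊕0⊕1⊕1⊕0⊕1 = 1
Syndrome s16…s1 = 11001 → error at position 25.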